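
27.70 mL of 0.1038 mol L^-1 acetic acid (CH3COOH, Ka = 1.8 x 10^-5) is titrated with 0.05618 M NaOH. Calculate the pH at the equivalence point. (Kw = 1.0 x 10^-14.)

8.65

n(CH3COOH) = 0.1038 x 0.02770 = 0.002875 mol; V(NaOH) at equivalence = 0.002875/0.05618 = 0.05118 L.
At equivalence all the acid is converted to CH3COO-; total volume = 0.02770 + 0.05118 = 0.07888 L, so [CH3COO-] = 0.002875/0.07888 = 0.03645 M.
Kb = Kw/Ka = 1.0e-14 / 1.8 x 10^-5 = 5.56e-10.
[OH^-] = sqrt(Kb x [CH3COO-]) = sqrt(5.56e-10 x 0.03645) = 4.50e-6 M.
pOH = 5.35, so pH = 14.00 - 5.35 = 8.65.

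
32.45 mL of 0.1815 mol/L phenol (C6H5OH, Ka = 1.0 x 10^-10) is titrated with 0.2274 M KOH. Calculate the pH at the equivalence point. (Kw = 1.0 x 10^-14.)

11.50

n(C6H5OH) = 0.1815 x 0.03245 = 0.005890 mol; V(KOH) at equivalence = 0.005890/0.2274 = 0.02590 L.
At equivalence all the acid is converted to C6H5O-; total volume = 0.03245 + 0.02590 = 0.05835 L, so [C6H5O-] = 0.005890/0.05835 = 0.1009 M.
Kb = Kw/Ka = 1.0e-14 / 1.0 x 10^-10 = 0.000100.
[OH^-] = sqrt(Kb x [C6H5O-]) = sqrt(0.000100 x 0.1009) = 0.00318 M.
pOH = 2.50, so pH = 14.00 - 2.50 = 11.50.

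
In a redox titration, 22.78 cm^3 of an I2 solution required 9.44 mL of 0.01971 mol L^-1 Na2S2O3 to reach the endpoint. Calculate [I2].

n(Na2S2O3) = 0.01971 x 0.009440 = 0.0001861 mol.
From the balanced equation, 2 mol Na2S2O3 reacts with 1 mol I2, so n(I2) = 0.0001861 x 1/2 = 9.303e-5 mol.
[I2] = 9.303e-5 / 0.02278 L = 0.00408 M.

0.00408 M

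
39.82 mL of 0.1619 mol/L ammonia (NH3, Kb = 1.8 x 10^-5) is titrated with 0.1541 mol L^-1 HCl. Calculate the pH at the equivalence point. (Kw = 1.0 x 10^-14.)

n(NH3) = 0.1619 x 0.03982 = 0.006447 mol; V(HCl) at equivalence = 0.006447/0.1541 = 0.04184 L.
At equivalence the base is fully converted to NH4+; total volume = 0.08166 L, so [NH4+] = 0.006447/0.08166 = 0.07895 M.
Ka(NH4+) = Kw/Kb = 1.0e-14 / 1.8 x 10^-5 = 5.56e-10.
[H^+] = sqrt(Ka x [NH4+]) = sqrt(5.56e-10 x 0.07895) = 6.62e-6 M.
pH = -log(6.62e-6) = 5.18.

5.18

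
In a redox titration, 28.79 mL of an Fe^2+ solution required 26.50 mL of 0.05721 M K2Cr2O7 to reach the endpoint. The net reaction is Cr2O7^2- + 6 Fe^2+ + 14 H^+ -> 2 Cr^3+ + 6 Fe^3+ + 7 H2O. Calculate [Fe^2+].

0.316 M

n(K2Cr2O7) = 0.05721 x 0.02650 = 0.001516 mol.
From the balanced equation, 1 mol K2Cr2O7 reacts with 6 mol Fe^2+, so n(Fe^2+) = 0.001516 x 6/1 = 0.009096 mol.
[Fe^2+] = 0.009096 / 0.02879 L = 0.316 M.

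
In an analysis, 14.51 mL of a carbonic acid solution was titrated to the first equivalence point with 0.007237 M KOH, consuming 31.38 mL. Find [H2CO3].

0.0157 M

n(KOH) = 0.007237 x 0.03138 = 0.0002271 mol.
At the first equivalence point, 1 mol OH^- react per mol H2CO3, so n(H2CO3) = 0.0002271 / 1 = 0.0002271 mol.
[H2CO3] = 0.0002271 / 0.01451 L = 0.0157 M.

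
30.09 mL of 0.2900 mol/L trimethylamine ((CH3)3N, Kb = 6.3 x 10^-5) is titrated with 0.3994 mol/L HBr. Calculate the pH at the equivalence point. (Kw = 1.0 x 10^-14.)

5.29

n((CH3)3N) = 0.2900 x 0.03009 = 0.008726 mol; V(HBr) at equivalence = 0.008726/0.3994 = 0.02185 L.
At equivalence the base is fully converted to (CH3)3NH+; total volume = 0.05194 L, so [(CH3)3NH+] = 0.008726/0.05194 = 0.1680 M.
Ka((CH3)3NH+) = Kw/Kb = 1.0e-14 / 6.3 x 10^-5 = 1.59e-10.
[H^+] = sqrt(Ka x [(CH3)3NH+]) = sqrt(1.59e-10 x 0.1680) = 5.16e-6 M.
pH = -log(5.16e-6) = 5.29.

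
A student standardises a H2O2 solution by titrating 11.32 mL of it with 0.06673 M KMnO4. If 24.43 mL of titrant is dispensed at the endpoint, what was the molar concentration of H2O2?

0.360 M

n(KMnO4) = 0.06673 x 0.02443 = 0.001630 mol.
From the balanced equation, 2 mol KMnO4 reacts with 5 mol H2O2, so n(H2O2) = 0.001630 x 5/2 = 0.004076 mol.
[H2O2] = 0.004076 / 0.01132 L = 0.360 M.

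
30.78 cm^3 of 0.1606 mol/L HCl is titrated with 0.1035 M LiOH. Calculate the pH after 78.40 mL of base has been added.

n(acid) = 0.1606 x 0.03078 = 0.004943 mol; n(LiOH) added = 0.1035 x 0.07840 = 0.008114 mol.
Base is in excess by 0.008114 - 0.004943 = 0.003171 mol in a total volume of 0.1092 L.
[OH^-] = 0.003171/0.1092 = 0.02904 M, so pOH = 1.54 and pH = 14.00 - 1.54 = 12.46.

12.46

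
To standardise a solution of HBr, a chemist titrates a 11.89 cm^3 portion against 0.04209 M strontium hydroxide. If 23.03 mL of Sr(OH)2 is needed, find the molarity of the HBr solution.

n(Sr(OH)2) delivered = 0.04209 x 0.02303 = 0.0009693 mol.
The reaction is 2 HBr + 1 Sr(OH)2, so n(HBr) = 0.0009693 x 2/1 = 0.001939 mol.
[HBr] = 0.001939 mol / 0.01189 L = 0.163 M.

0.163 M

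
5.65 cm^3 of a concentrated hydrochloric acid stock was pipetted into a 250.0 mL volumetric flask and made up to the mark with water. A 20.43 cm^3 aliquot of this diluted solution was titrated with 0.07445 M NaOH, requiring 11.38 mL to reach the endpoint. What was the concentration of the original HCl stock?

1.83 M

n(NaOH) = 0.07445 x 0.01138 = 0.0008472 mol.
n(HCl) in the aliquot = 0.0008472 mol.
[diluted HCl] = 0.0008472 / 0.02043 = 0.04147 M.
Dilution factor = 250.0/5.650 = 44.25, so [stock] = 0.04147 x 44.25 = 1.83 M.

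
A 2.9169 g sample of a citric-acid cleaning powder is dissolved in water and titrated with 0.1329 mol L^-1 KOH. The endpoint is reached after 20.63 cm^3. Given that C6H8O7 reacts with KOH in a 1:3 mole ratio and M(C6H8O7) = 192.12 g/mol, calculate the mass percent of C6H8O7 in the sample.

6.02%

n(KOH) = 0.1329 x 0.02063 = 0.002742 mol.
n(C6H8O7) = 0.002742 / 3 = 0.0009139 mol.
mass of C6H8O7 = 0.0009139 x 192.12 = 0.1756 g.
% purity = 0.1756 / 2.9169 x 100 = 6.02%.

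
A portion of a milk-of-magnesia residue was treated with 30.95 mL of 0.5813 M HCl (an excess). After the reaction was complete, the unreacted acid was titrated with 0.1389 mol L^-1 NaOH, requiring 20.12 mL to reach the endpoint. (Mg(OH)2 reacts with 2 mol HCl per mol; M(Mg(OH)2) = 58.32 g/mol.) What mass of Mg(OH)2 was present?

Total n(HCl) added = 0.5813 x 0.03095 = 0.01799 mol.
n(NaOH) used = 0.1389 x 0.02012 = 0.002795 mol, which equals the excess n(HCl).
So n(HCl) consumed by the sample = 0.01799 - 0.002795 = 0.01520 mol.
n(Mg(OH)2) = 0.01520 / 2 = 0.007598 mol.
mass = 0.007598 mol x 58.32 g/mol = 0.443 g.

0.443 g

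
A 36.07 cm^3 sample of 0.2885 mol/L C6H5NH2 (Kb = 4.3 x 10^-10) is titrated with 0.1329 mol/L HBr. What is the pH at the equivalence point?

2.84

n(C6H5NH2) = 0.2885 x 0.03607 = 0.01041 mol; V(HBr) at equivalence = 0.01041/0.1329 = 0.07830 L.
At equivalence the base is fully converted to C6H5NH3+; total volume = 0.1144 L, so [C6H5NH3+] = 0.01041/0.1144 = 0.09099 M.
Ka(C6H5NH3+) = Kw/Kb = 1.0e-14 / 4.3 x 10^-10 = 2.33e-5.
[H^+] = sqrt(Ka x [C6H5NH3+]) = sqrt(2.33e-5 x 0.09099) = 0.00145 M.
pH = -log(0.00145) = 2.84.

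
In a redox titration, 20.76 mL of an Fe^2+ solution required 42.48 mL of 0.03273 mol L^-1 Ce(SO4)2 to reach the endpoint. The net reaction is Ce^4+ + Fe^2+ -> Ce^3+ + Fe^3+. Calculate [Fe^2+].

n(Ce(SO4)2) = 0.03273 x 0.04248 = 0.001390 mol.
From the balanced equation, 1 mol Ce(SO4)2 reacts with 1 mol Fe^2+, so n(Fe^2+) = 0.001390 x 1/1 = 0.001390 mol.
[Fe^2+] = 0.001390 / 0.02076 L = 0.0670 M.

0.0670 M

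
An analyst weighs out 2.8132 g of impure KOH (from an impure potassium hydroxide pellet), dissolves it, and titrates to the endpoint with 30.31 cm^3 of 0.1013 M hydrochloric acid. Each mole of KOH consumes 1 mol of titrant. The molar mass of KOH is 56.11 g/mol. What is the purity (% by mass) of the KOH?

n(HCl) = 0.1013 x 0.03031 = 0.003070 mol.
n(KOH) = 0.003070 / 1 = 0.003070 mol.
mass of KOH = 0.003070 x 56.11 = 0.1723 g.
% purity = 0.1723 / 2.8132 x 100 = 6.12%.

6.12%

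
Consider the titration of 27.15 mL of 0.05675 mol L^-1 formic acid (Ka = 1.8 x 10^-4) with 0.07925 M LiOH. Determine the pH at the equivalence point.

8.13

n(HCOOH) = 0.05675 x 0.02715 = 0.001541 mol; V(LiOH) at equivalence = 0.001541/0.07925 = 0.01944 L.
At equivalence all the acid is converted to HCOO-; total volume = 0.02715 + 0.01944 = 0.04659 L, so [HCOO-] = 0.001541/0.04659 = 0.03307 M.
Kb = Kw/Ka = 1.0e-14 / 1.8 x 10^-4 = 5.56e-11.
[OH^-] = sqrt(Kb x [HCOO-]) = sqrt(5.56e-11 x 0.03307) = 1.36e-6 M.
pOH = 5.87, so pH = 14.00 - 5.87 = 8.13.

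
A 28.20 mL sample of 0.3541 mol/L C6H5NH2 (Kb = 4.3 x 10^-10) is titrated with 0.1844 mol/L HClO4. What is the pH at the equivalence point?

2.77

n(C6H5NH2) = 0.3541 x 0.02820 = 0.009986 mol; V(HClO4) at equivalence = 0.009986/0.1844 = 0.05415 L.
At equivalence the base is fully converted to C6H5NH3+; total volume = 0.08235 L, so [C6H5NH3+] = 0.009986/0.08235 = 0.1213 M.
Ka(C6H5NH3+) = Kw/Kb = 1.0e-14 / 4.3 x 10^-10 = 2.33e-5.
[H^+] = sqrt(Ka x [C6H5NH3+]) = sqrt(2.33e-5 x 0.1213) = 0.00168 M.
pH = -log(0.00168) = 2.77.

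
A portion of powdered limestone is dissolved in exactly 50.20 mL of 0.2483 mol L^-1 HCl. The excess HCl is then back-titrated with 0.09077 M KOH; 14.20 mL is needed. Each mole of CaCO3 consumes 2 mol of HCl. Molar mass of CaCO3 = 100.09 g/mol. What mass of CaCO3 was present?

Total n(HCl) added = 0.2483 x 0.05020 = 0.01246 mol.
n(KOH) used = 0.09077 x 0.01420 = 0.001289 mol, which equals the excess n(HCl).
So n(HCl) consumed by the sample = 0.01246 - 0.001289 = 0.01118 mol.
n(CaCO3) = 0.01118 / 2 = 0.005588 mol.
mass = 0.005588 mol x 100.09 g/mol = 0.559 g.

0.559 g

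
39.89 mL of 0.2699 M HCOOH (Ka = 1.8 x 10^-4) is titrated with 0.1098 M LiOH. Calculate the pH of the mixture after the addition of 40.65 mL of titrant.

3.59

Initial n(HCOOH) = 0.2699 x 0.03989 = 0.01077 mol.
n(LiOH) added = 0.1098 x 0.04065 = 0.004463 mol, converting that many moles of HCOOH to HCOO-.
Remaining n(HCOOH) = 0.006303 mol; n(HCOO-) = 0.004463 mol.
By Henderson-Hasselbalch, pH = pKa + log([A^-]/[HA]) = 3.74 + log(0.004463/0.006303) = 3.74 + (-0.15) = 3.59.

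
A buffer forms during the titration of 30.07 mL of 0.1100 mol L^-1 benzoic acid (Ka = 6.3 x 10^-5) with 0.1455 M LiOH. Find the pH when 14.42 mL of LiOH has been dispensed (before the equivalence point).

Initial n(C6H5COOH) = 0.1100 x 0.03007 = 0.003308 mol.
n(LiOH) added = 0.1455 x 0.01442 = 0.002098 mol, converting that many moles of C6H5COOH to C6H5COO-.
Remaining n(C6H5COOH) = 0.001210 mol; n(C6H5COO-) = 0.002098 mol.
By Henderson-Hasselbalch, pH = pKa + log([A^-]/[HA]) = 4.20 + log(0.002098/0.001210) = 4.20 + (+0.24) = 4.44.

4.44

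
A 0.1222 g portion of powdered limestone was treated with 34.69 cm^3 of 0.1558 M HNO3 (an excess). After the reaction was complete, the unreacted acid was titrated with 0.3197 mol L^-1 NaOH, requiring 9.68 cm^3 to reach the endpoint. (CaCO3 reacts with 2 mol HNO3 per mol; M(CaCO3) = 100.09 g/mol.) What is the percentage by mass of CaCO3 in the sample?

94.6%

Total n(HNO3) added = 0.1558 x 0.03469 = 0.005405 mol.
n(NaOH) used = 0.3197 x 0.009680 = 0.003095 mol, which equals the excess n(HNO3).
So n(HNO3) consumed by the sample = 0.005405 - 0.003095 = 0.002310 mol.
n(CaCO3) = 0.002310 / 2 = 0.001155 mol.
mass CaCO3 = 0.001155 x 100.09 = 0.1156 g, so %CaCO3 = 0.1156/0.1222 x 100 = 94.6%.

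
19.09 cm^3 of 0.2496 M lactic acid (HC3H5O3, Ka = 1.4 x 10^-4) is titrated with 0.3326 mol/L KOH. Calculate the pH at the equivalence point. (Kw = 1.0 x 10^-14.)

8.50

n(HC3H5O3) = 0.2496 x 0.01909 = 0.004765 mol; V(KOH) at equivalence = 0.004765/0.3326 = 0.01433 L.
At equivalence all the acid is converted to C3H5O3-; total volume = 0.01909 + 0.01433 = 0.03342 L, so [C3H5O3-] = 0.004765/0.03342 = 0.1426 M.
Kb = Kw/Ka = 1.0e-14 / 1.4 x 10^-4 = 7.14e-11.
[OH^-] = sqrt(Kb x [C3H5O3-]) = sqrt(7.14e-11 x 0.1426) = 3.19e-6 M.
pOH = 5.50, so pH = 14.00 - 5.50 = 8.50.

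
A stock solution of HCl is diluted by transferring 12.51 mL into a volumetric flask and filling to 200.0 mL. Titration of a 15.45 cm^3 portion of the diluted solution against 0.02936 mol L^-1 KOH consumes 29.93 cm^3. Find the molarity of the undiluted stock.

n(KOH) = 0.02936 x 0.02993 = 0.0008787 mol.
n(HCl) in the aliquot = 0.0008787 mol.
[diluted HCl] = 0.0008787 / 0.01545 = 0.05688 M.
Dilution factor = 200.0/12.51 = 15.99, so [stock] = 0.05688 x 15.99 = 0.909 M.

0.909 M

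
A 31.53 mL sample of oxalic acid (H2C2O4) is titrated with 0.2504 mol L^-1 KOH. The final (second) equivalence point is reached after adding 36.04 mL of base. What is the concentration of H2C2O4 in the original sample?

n(KOH) = 0.2504 x 0.03604 = 0.009024 mol.
At the final (second) equivalence point, 2 mol OH^- react per mol H2C2O4, so n(H2C2O4) = 0.009024 / 2 = 0.004512 mol.
[H2C2O4] = 0.004512 / 0.03153 L = 0.143 M.

0.143 M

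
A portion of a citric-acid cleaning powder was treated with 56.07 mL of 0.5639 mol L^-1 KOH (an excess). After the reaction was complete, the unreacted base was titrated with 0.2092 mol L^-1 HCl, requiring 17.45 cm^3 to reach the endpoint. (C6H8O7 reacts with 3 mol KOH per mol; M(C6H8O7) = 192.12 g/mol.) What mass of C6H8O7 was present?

Total n(KOH) added = 0.5639 x 0.05607 = 0.03162 mol.
n(HCl) used = 0.2092 x 0.01745 = 0.003651 mol, which equals the excess n(KOH).
So n(KOH) consumed by the sample = 0.03162 - 0.003651 = 0.02797 mol.
n(C6H8O7) = 0.02797 / 3 = 0.009322 mol.
mass = 0.009322 mol x 192.12 g/mol = 1.79 g.

1.79 g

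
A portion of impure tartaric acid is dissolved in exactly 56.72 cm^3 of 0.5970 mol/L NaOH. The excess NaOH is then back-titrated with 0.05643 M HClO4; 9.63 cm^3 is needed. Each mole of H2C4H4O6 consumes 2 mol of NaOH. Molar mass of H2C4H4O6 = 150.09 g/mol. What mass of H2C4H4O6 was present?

2.50 g

Total n(NaOH) added = 0.5970 x 0.05672 = 0.03386 mol.
n(HClO4) used = 0.05643 x 0.009630 = 0.0005434 mol, which equals the excess n(NaOH).
So n(NaOH) consumed by the sample = 0.03386 - 0.0005434 = 0.03332 mol.
n(H2C4H4O6) = 0.03332 / 2 = 0.01666 mol.
mass = 0.01666 mol x 150.09 g/mol = 2.50 g.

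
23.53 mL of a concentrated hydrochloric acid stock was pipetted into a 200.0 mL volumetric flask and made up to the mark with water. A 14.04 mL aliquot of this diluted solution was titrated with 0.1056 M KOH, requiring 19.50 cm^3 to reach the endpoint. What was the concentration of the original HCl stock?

1.25 M

n(KOH) = 0.1056 x 0.01950 = 0.002059 mol.
n(HCl) in the aliquot = 0.002059 mol.
[diluted HCl] = 0.002059 / 0.01404 = 0.1467 M.
Dilution factor = 200.0/23.53 = 8.500, so [stock] = 0.1467 x 8.500 = 1.25 M.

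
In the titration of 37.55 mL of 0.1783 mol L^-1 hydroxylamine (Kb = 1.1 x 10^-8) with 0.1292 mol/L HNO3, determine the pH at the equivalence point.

3.58

n(NH2OH) = 0.1783 x 0.03755 = 0.006695 mol; V(HNO3) at equivalence = 0.006695/0.1292 = 0.05182 L.
At equivalence the base is fully converted to NH3OH+; total volume = 0.08937 L, so [NH3OH+] = 0.006695/0.08937 = 0.07491 M.
Ka(NH3OH+) = Kw/Kb = 1.0e-14 / 1.1 x 10^-8 = 9.09e-7.
[H^+] = sqrt(Ka x [NH3OH+]) = sqrt(9.09e-7 x 0.07491) = 0.000261 M.
pH = -log(0.000261) = 3.58.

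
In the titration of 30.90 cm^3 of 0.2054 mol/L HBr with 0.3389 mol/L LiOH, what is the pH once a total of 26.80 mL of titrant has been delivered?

n(acid) = 0.2054 x 0.03090 = 0.006347 mol; n(LiOH) added = 0.3389 x 0.02680 = 0.009083 mol.
Base is in excess by 0.009083 - 0.006347 = 0.002736 mol in a total volume of 0.05770 L.
[OH^-] = 0.002736/0.05770 = 0.04741 M, so pOH = 1.32 and pH = 14.00 - 1.32 = 12.68.

12.68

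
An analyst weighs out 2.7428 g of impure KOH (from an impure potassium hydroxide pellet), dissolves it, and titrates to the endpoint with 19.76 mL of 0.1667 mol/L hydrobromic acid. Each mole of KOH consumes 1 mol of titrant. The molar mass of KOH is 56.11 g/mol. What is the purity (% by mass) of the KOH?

n(HBr) = 0.1667 x 0.01976 = 0.003294 mol.
n(KOH) = 0.003294 / 1 = 0.003294 mol.
mass of KOH = 0.003294 x 56.11 = 0.1848 g.
% purity = 0.1848 / 2.7428 x 100 = 6.74%.

6.74%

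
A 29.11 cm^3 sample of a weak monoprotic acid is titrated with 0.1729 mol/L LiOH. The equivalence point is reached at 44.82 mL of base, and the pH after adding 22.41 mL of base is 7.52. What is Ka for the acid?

3.0 x 10^-8

22.41 mL is half of the equivalence volume, so this is the half-equivalence point where [HA] = [A^-].
At half-equivalence pH = pKa, so pKa = 7.52.
Ka = 10^(-7.52) = 3.0 x 10^-8.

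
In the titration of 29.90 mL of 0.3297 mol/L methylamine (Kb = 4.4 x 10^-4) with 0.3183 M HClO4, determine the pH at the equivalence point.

n(CH3NH2) = 0.3297 x 0.02990 = 0.009858 mol; V(HClO4) at equivalence = 0.009858/0.3183 = 0.03097 L.
At equivalence the base is fully converted to CH3NH3+; total volume = 0.06087 L, so [CH3NH3+] = 0.009858/0.06087 = 0.1619 M.
Ka(CH3NH3+) = Kw/Kb = 1.0e-14 / 4.4 x 10^-4 = 2.27e-11.
[H^+] = sqrt(Ka x [CH3NH3+]) = sqrt(2.27e-11 x 0.1619) = 1.92e-6 M.
pH = -log(1.92e-6) = 5.72.

5.72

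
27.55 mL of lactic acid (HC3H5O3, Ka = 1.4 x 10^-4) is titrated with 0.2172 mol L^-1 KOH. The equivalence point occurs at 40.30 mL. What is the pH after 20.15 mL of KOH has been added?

20.15 mL is exactly half the equivalence volume (40.30/2), i.e. the half-equivalence point.
There, n(HA) = n(A^-), so pH = pKa = -log(1.4 x 10^-4) = 3.85.

3.85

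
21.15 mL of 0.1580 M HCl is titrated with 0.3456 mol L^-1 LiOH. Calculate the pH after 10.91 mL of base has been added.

n(acid) = 0.1580 x 0.02115 = 0.003342 mol; n(LiOH) added = 0.3456 x 0.01091 = 0.003770 mol.
Base is in excess by 0.003770 - 0.003342 = 0.0004288 mol in a total volume of 0.03206 L.
[OH^-] = 0.0004288/0.03206 = 0.01337 M, so pOH = 1.87 and pH = 14.00 - 1.87 = 12.13.

12.13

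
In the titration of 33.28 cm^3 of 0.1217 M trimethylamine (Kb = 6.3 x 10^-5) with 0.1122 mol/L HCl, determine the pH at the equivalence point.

n((CH3)3N) = 0.1217 x 0.03328 = 0.004050 mol; V(HCl) at equivalence = 0.004050/0.1122 = 0.03610 L.
At equivalence the base is fully converted to (CH3)3NH+; total volume = 0.06938 L, so [(CH3)3NH+] = 0.004050/0.06938 = 0.05838 M.
Ka((CH3)3NH+) = Kw/Kb = 1.0e-14 / 6.3 x 10^-5 = 1.59e-10.
[H^+] = sqrt(Ka x [(CH3)3NH+]) = sqrt(1.59e-10 x 0.05838) = 3.04e-6 M.
pH = -log(3.04e-6) = 5.52.

5.52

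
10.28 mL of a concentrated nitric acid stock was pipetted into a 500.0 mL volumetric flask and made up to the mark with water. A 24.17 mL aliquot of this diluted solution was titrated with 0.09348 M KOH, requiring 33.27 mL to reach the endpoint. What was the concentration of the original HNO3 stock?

n(KOH) = 0.09348 x 0.03327 = 0.003110 mol.
n(HNO3) in the aliquot = 0.003110 mol.
[diluted HNO3] = 0.003110 / 0.02417 = 0.1287 M.
Dilution factor = 500.0/10.28 = 48.64, so [stock] = 0.1287 x 48.64 = 6.26 M.

6.26 M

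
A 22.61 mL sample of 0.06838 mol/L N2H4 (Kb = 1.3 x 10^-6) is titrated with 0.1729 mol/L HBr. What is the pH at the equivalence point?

n(N2H4) = 0.06838 x 0.02261 = 0.001546 mol; V(HBr) at equivalence = 0.001546/0.1729 = 0.008942 L.
At equivalence the base is fully converted to N2H5+; total volume = 0.03155 L, so [N2H5+] = 0.001546/0.03155 = 0.04900 M.
Ka(N2H5+) = Kw/Kb = 1.0e-14 / 1.3 x 10^-6 = 7.69e-9.
[H^+] = sqrt(Ka x [N2H5+]) = sqrt(7.69e-9 x 0.04900) = 1.94e-5 M.
pH = -log(1.94e-5) = 4.71.

4.71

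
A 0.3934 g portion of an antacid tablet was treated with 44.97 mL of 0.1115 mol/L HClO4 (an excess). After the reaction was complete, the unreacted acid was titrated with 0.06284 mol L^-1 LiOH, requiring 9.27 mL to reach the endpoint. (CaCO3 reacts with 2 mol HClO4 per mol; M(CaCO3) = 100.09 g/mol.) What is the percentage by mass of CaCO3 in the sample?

56.4%

Total n(HClO4) added = 0.1115 x 0.04497 = 0.005014 mol.
n(LiOH) used = 0.06284 x 0.009270 = 0.0005825 mol, which equals the excess n(HClO4).
So n(HClO4) consumed by the sample = 0.005014 - 0.0005825 = 0.004432 mol.
n(CaCO3) = 0.004432 / 2 = 0.002216 mol.
mass CaCO3 = 0.002216 x 100.09 = 0.2218 g, so %CaCO3 = 0.2218/0.3934 x 100 = 56.4%.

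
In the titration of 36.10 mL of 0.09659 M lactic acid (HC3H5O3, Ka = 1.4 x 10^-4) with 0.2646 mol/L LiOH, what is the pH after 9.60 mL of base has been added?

4.28

Initial n(HC3H5O3) = 0.09659 x 0.03610 = 0.003487 mol.
n(LiOH) added = 0.2646 x 0.009600 = 0.002540 mol, converting that many moles of HC3H5O3 to C3H5O3-.
Remaining n(HC3H5O3) = 0.0009467 mol; n(C3H5O3-) = 0.002540 mol.
By Henderson-Hasselbalch, pH = pKa + log([A^-]/[HA]) = 3.85 + log(0.002540/0.0009467) = 3.85 + (+0.43) = 4.28.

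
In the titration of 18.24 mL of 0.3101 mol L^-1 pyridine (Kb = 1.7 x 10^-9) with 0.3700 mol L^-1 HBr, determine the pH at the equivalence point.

n(C5H5N) = 0.3101 x 0.01824 = 0.005656 mol; V(HBr) at equivalence = 0.005656/0.3700 = 0.01529 L.
At equivalence the base is fully converted to C5H5NH+; total volume = 0.03353 L, so [C5H5NH+] = 0.005656/0.03353 = 0.1687 M.
Ka(C5H5NH+) = Kw/Kb = 1.0e-14 / 1.7 x 10^-9 = 5.88e-6.
[H^+] = sqrt(Ka x [C5H5NH+]) = sqrt(5.88e-6 x 0.1687) = 0.000996 M.
pH = -log(0.000996) = 3.00.

3.00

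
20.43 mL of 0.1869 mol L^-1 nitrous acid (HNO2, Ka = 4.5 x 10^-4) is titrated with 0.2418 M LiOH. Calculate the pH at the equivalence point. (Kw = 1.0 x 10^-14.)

n(HNO2) = 0.1869 x 0.02043 = 0.003818 mol; V(LiOH) at equivalence = 0.003818/0.2418 = 0.01579 L.
At equivalence all the acid is converted to NO2-; total volume = 0.02043 + 0.01579 = 0.03622 L, so [NO2-] = 0.003818/0.03622 = 0.1054 M.
Kb = Kw/Ka = 1.0e-14 / 4.5 x 10^-4 = 2.22e-11.
[OH^-] = sqrt(Kb x [NO2-]) = sqrt(2.22e-11 x 0.1054) = 1.53e-6 M.
pOH = 5.82, so pH = 14.00 - 5.82 = 8.18.

8.18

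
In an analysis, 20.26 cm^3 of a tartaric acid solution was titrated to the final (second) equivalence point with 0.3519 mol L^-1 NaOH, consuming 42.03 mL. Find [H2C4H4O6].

n(NaOH) = 0.3519 x 0.04203 = 0.01479 mol.
At the final (second) equivalence point, 2 mol OH^- react per mol H2C4H4O6, so n(H2C4H4O6) = 0.01479 / 2 = 0.007395 mol.
[H2C4H4O6] = 0.007395 / 0.02026 L = 0.365 M.

0.365 M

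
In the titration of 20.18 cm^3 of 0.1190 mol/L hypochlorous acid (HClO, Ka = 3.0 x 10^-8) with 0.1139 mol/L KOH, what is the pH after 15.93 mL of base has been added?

8.01

Initial n(HClO) = 0.1190 x 0.02018 = 0.002401 mol.
n(KOH) added = 0.1139 x 0.01593 = 0.001814 mol, converting that many moles of HClO to ClO-.
Remaining n(HClO) = 0.0005870 mol; n(ClO-) = 0.001814 mol.
By Henderson-Hasselbalch, pH = pKa + log([A^-]/[HA]) = 7.52 + log(0.001814/0.0005870) = 7.52 + (+0.49) = 8.01.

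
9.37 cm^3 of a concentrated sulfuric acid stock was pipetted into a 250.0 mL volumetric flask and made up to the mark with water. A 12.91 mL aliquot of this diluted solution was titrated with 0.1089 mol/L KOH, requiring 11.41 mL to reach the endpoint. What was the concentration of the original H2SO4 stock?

n(KOH) = 0.1089 x 0.01141 = 0.001243 mol.
n(H2SO4) in the aliquot = 0.001243 x 1/2 = 0.0006213 mol.
[diluted H2SO4] = 0.0006213 / 0.01291 = 0.04812 M.
Dilution factor = 250.0/9.370 = 26.68, so [stock] = 0.04812 x 26.68 = 1.28 M.

1.28 M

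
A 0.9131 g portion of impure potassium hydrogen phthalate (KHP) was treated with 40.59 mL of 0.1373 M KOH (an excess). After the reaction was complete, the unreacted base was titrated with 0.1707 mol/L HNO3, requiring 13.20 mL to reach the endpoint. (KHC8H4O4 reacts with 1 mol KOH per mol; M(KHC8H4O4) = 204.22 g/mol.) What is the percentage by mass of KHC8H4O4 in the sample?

Total n(KOH) added = 0.1373 x 0.04059 = 0.005573 mol.
n(HNO3) used = 0.1707 x 0.01320 = 0.002253 mol, which equals the excess n(KOH).
So n(KOH) consumed by the sample = 0.005573 - 0.002253 = 0.003320 mol.
n(KHC8H4O4) = 0.003320 / 1 = 0.003320 mol.
mass KHC8H4O4 = 0.003320 x 204.22 = 0.6780 g, so %KHC8H4O4 = 0.6780/0.9131 x 100 = 74.2%.

74.2%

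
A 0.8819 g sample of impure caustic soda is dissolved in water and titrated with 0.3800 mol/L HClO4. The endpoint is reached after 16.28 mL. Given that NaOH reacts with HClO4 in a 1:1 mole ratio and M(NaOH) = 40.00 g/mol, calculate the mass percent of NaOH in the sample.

28.1%

n(HClO4) = 0.3800 x 0.01628 = 0.006186 mol.
n(NaOH) = 0.006186 / 1 = 0.006186 mol.
mass of NaOH = 0.006186 x 40.00 = 0.2475 g.
% purity = 0.2475 / 0.8819 x 100 = 28.1%.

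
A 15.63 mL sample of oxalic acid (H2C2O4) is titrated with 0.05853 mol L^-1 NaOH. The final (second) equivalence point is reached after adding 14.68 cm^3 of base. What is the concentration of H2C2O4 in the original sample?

n(NaOH) = 0.05853 x 0.01468 = 0.0008592 mol.
At the final (second) equivalence point, 2 mol OH^- react per mol H2C2O4, so n(H2C2O4) = 0.0008592 / 2 = 0.0004296 mol.
[H2C2O4] = 0.0004296 / 0.01563 L = 0.0275 M.

0.0275 M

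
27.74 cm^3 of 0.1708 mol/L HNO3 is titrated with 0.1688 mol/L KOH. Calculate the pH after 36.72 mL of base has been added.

n(acid) = 0.1708 x 0.02774 = 0.004738 mol; n(KOH) added = 0.1688 x 0.03672 = 0.006198 mol.
Base is in excess by 0.006198 - 0.004738 = 0.001460 mol in a total volume of 0.06446 L.
[OH^-] = 0.001460/0.06446 = 0.02266 M, so pOH = 1.64 and pH = 14.00 - 1.64 = 12.36.

12.36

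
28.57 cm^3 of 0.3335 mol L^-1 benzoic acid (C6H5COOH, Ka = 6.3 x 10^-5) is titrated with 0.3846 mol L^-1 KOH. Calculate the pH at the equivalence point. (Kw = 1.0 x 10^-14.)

n(C6H5COOH) = 0.3335 x 0.02857 = 0.009528 mol; V(KOH) at equivalence = 0.009528/0.3846 = 0.02477 L.
At equivalence all the acid is converted to C6H5COO-; total volume = 0.02857 + 0.02477 = 0.05334 L, so [C6H5COO-] = 0.009528/0.05334 = 0.1786 M.
Kb = Kw/Ka = 1.0e-14 / 6.3 x 10^-5 = 1.59e-10.
[OH^-] = sqrt(Kb x [C6H5COO-]) = sqrt(1.59e-10 x 0.1786) = 5.32e-6 M.
pOH = 5.27, so pH = 14.00 - 5.27 = 8.73.

8.73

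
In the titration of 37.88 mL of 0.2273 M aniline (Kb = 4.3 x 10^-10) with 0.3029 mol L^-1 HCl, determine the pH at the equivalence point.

n(C6H5NH2) = 0.2273 x 0.03788 = 0.008610 mol; V(HCl) at equivalence = 0.008610/0.3029 = 0.02843 L.
At equivalence the base is fully converted to C6H5NH3+; total volume = 0.06631 L, so [C6H5NH3+] = 0.008610/0.06631 = 0.1299 M.
Ka(C6H5NH3+) = Kw/Kb = 1.0e-14 / 4.3 x 10^-10 = 2.33e-5.
[H^+] = sqrt(Ka x [C6H5NH3+]) = sqrt(2.33e-5 x 0.1299) = 0.00174 M.
pH = -log(0.00174) = 2.76.

2.76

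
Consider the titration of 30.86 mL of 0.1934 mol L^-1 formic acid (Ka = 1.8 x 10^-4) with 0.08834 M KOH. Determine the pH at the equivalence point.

n(HCOOH) = 0.1934 x 0.03086 = 0.005968 mol; V(KOH) at equivalence = 0.005968/0.08834 = 0.06756 L.
At equivalence all the acid is converted to HCOO-; total volume = 0.03086 + 0.06756 = 0.09842 L, so [HCOO-] = 0.005968/0.09842 = 0.06064 M.
Kb = Kw/Ka = 1.0e-14 / 1.8 x 10^-4 = 5.56e-11.
[OH^-] = sqrt(Kb x [HCOO-]) = sqrt(5.56e-11 x 0.06064) = 1.84e-6 M.
pOH = 5.74, so pH = 14.00 - 5.74 = 8.26.

8.26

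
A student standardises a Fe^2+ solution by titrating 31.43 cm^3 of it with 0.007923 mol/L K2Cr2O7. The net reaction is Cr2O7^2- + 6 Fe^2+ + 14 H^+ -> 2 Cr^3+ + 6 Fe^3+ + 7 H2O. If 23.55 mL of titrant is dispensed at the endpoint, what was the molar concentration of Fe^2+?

0.0356 M

n(K2Cr2O7) = 0.007923 x 0.02355 = 0.0001866 mol.
From the balanced equation, 1 mol K2Cr2O7 reacts with 6 mol Fe^2+, so n(Fe^2+) = 0.0001866 x 6/1 = 0.001120 mol.
[Fe^2+] = 0.001120 / 0.03143 L = 0.0356 M.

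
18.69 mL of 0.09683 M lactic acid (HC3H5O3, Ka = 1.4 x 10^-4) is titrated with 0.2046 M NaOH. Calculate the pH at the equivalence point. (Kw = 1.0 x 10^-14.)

n(HC3H5O3) = 0.09683 x 0.01869 = 0.001810 mol; V(NaOH) at equivalence = 0.001810/0.2046 = 0.008845 L.
At equivalence all the acid is converted to C3H5O3-; total volume = 0.01869 + 0.008845 = 0.02754 L, so [C3H5O3-] = 0.001810/0.02754 = 0.06572 M.
Kb = Kw/Ka = 1.0e-14 / 1.4 x 10^-4 = 7.14e-11.
[OH^-] = sqrt(Kb x [C3H5O3-]) = sqrt(7.14e-11 x 0.06572) = 2.17e-6 M.
pOH = 5.66, so pH = 14.00 - 5.66 = 8.34.

8.34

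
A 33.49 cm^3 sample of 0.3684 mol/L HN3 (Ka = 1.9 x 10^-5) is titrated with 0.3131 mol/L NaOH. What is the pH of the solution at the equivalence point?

n(HN3) = 0.3684 x 0.03349 = 0.01234 mol; V(NaOH) at equivalence = 0.01234/0.3131 = 0.03941 L.
At equivalence all the acid is converted to N3-; total volume = 0.03349 + 0.03941 = 0.07290 L, so [N3-] = 0.01234/0.07290 = 0.1693 M.
Kb = Kw/Ka = 1.0e-14 / 1.9 x 10^-5 = 5.26e-10.
[OH^-] = sqrt(Kb x [N3-]) = sqrt(5.26e-10 x 0.1693) = 9.44e-6 M.
pOH = 5.03, so pH = 14.00 - 5.03 = 8.97.

8.97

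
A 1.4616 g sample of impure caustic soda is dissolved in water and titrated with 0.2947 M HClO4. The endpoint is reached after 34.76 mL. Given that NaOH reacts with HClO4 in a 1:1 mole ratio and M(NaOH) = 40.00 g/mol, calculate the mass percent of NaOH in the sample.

28.0%

n(HClO4) = 0.2947 x 0.03476 = 0.01024 mol.
n(NaOH) = 0.01024 / 1 = 0.01024 mol.
mass of NaOH = 0.01024 x 40.00 = 0.4098 g.
% purity = 0.4098 / 1.4616 x 100 = 28.0%.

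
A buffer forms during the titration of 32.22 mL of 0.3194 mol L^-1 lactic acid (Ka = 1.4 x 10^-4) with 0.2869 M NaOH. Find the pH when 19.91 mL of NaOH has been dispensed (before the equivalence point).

Initial n(HC3H5O3) = 0.3194 x 0.03222 = 0.01029 mol.
n(NaOH) added = 0.2869 x 0.01991 = 0.005712 mol, converting that many moles of HC3H5O3 to C3H5O3-.
Remaining n(HC3H5O3) = 0.004579 mol; n(C3H5O3-) = 0.005712 mol.
By Henderson-Hasselbalch, pH = pKa + log([A^-]/[HA]) = 3.85 + log(0.005712/0.004579) = 3.85 + (+0.10) = 3.95.

3.95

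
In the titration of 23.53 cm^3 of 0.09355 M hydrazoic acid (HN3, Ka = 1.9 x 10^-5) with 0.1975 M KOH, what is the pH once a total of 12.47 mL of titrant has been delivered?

11.86

n(acid) = 0.09355 x 0.02353 = 0.002201 mol; n(KOH) added = 0.1975 x 0.01247 = 0.002463 mol.
Base is in excess by 0.002463 - 0.002201 = 0.0002616 mol in a total volume of 0.03600 L.
[OH^-] = 0.0002616/0.03600 = 0.007266 M, so pOH = 2.14 and pH = 14.00 - 2.14 = 11.86.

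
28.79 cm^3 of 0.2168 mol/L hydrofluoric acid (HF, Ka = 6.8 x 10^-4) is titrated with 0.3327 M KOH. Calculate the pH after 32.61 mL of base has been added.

12.88

n(acid) = 0.2168 x 0.02879 = 0.006242 mol; n(KOH) added = 0.3327 x 0.03261 = 0.01085 mol.
Base is in excess by 0.01085 - 0.006242 = 0.004608 mol in a total volume of 0.06140 L.
[OH^-] = 0.004608/0.06140 = 0.07504 M, so pOH = 1.12 and pH = 14.00 - 1.12 = 12.88.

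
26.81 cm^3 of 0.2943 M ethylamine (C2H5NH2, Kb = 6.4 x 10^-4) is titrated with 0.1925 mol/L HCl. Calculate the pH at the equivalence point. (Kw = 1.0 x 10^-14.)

5.87

n(C2H5NH2) = 0.2943 x 0.02681 = 0.007890 mol; V(HCl) at equivalence = 0.007890/0.1925 = 0.04099 L.
At equivalence the base is fully converted to C2H5NH3+; total volume = 0.06780 L, so [C2H5NH3+] = 0.007890/0.06780 = 0.1164 M.
Ka(C2H5NH3+) = Kw/Kb = 1.0e-14 / 6.4 x 10^-4 = 1.56e-11.
[H^+] = sqrt(Ka x [C2H5NH3+]) = sqrt(1.56e-11 x 0.1164) = 1.35e-6 M.
pH = -log(1.35e-6) = 5.87.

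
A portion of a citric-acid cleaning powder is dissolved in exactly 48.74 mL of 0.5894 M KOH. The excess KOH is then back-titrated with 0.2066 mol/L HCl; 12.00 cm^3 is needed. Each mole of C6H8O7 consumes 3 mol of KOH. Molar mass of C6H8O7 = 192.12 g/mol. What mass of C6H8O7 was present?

1.68 g

Total n(KOH) added = 0.5894 x 0.04874 = 0.02873 mol.
n(HCl) used = 0.2066 x 0.01200 = 0.002479 mol, which equals the excess n(KOH).
So n(KOH) consumed by the sample = 0.02873 - 0.002479 = 0.02625 mol.
n(C6H8O7) = 0.02625 / 3 = 0.008749 mol.
mass = 0.008749 mol x 192.12 g/mol = 1.68 g.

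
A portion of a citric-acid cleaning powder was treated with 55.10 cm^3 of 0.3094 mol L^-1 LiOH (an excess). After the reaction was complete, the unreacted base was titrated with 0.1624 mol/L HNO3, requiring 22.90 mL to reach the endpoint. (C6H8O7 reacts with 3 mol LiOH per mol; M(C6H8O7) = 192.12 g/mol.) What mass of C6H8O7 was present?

Total n(LiOH) added = 0.3094 x 0.05510 = 0.01705 mol.
n(HNO3) used = 0.1624 x 0.02290 = 0.003719 mol, which equals the excess n(LiOH).
So n(LiOH) consumed by the sample = 0.01705 - 0.003719 = 0.01333 mol.
n(C6H8O7) = 0.01333 / 3 = 0.004443 mol.
mass = 0.004443 mol x 192.12 g/mol = 0.854 g.

0.854 g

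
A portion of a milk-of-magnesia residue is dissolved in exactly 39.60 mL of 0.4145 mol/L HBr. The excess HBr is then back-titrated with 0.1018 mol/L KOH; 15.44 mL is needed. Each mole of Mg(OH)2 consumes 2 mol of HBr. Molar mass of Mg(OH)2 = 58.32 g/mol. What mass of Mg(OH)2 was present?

0.433 g

Total n(HBr) added = 0.4145 x 0.03960 = 0.01641 mol.
n(KOH) used = 0.1018 x 0.01544 = 0.001572 mol, which equals the excess n(HBr).
So n(HBr) consumed by the sample = 0.01641 - 0.001572 = 0.01484 mol.
n(Mg(OH)2) = 0.01484 / 2 = 0.007421 mol.
mass = 0.007421 mol x 58.32 g/mol = 0.433 g.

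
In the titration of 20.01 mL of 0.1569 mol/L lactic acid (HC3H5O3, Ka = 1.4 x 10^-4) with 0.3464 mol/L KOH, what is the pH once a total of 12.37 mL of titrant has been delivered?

n(acid) = 0.1569 x 0.02001 = 0.003140 mol; n(KOH) added = 0.3464 x 0.01237 = 0.004285 mol.
Base is in excess by 0.004285 - 0.003140 = 0.001145 mol in a total volume of 0.03238 L.
[OH^-] = 0.001145/0.03238 = 0.03537 M, so pOH = 1.45 and pH = 14.00 - 1.45 = 12.55.

12.55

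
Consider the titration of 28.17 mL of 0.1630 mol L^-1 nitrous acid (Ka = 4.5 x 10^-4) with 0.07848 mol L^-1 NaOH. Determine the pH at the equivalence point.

8.04

n(HNO2) = 0.1630 x 0.02817 = 0.004592 mol; V(NaOH) at equivalence = 0.004592/0.07848 = 0.05851 L.
At equivalence all the acid is converted to NO2-; total volume = 0.02817 + 0.05851 = 0.08668 L, so [NO2-] = 0.004592/0.08668 = 0.05297 M.
Kb = Kw/Ka = 1.0e-14 / 4.5 x 10^-4 = 2.22e-11.
[OH^-] = sqrt(Kb x [NO2-]) = sqrt(2.22e-11 x 0.05297) = 1.08e-6 M.
pOH = 5.96, so pH = 14.00 - 5.96 = 8.04.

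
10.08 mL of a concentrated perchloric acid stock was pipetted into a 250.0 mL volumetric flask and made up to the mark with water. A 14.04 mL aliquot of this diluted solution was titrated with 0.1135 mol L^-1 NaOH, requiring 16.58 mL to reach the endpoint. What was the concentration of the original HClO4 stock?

n(NaOH) = 0.1135 x 0.01658 = 0.001882 mol.
n(HClO4) in the aliquot = 0.001882 mol.
[diluted HClO4] = 0.001882 / 0.01404 = 0.1340 M.
Dilution factor = 250.0/10.08 = 24.80, so [stock] = 0.1340 x 24.80 = 3.32 M.

3.32 M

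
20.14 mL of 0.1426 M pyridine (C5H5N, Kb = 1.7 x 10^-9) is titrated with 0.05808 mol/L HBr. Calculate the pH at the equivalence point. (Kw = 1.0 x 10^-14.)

n(C5H5N) = 0.1426 x 0.02014 = 0.002872 mol; V(HBr) at equivalence = 0.002872/0.05808 = 0.04945 L.
At equivalence the base is fully converted to C5H5NH+; total volume = 0.06959 L, so [C5H5NH+] = 0.002872/0.06959 = 0.04127 M.
Ka(C5H5NH+) = Kw/Kb = 1.0e-14 / 1.7 x 10^-9 = 5.88e-6.
[H^+] = sqrt(Ka x [C5H5NH+]) = sqrt(5.88e-6 x 0.04127) = 0.000493 M.
pH = -log(0.000493) = 3.31.

3.31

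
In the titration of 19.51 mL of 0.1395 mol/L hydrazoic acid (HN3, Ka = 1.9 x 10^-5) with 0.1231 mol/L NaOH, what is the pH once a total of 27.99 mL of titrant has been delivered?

n(acid) = 0.1395 x 0.01951 = 0.002722 mol; n(NaOH) added = 0.1231 x 0.02799 = 0.003446 mol.
Base is in excess by 0.003446 - 0.002722 = 0.0007239 mol in a total volume of 0.04750 L.
[OH^-] = 0.0007239/0.04750 = 0.01524 M, so pOH = 1.82 and pH = 14.00 - 1.82 = 12.18.

12.18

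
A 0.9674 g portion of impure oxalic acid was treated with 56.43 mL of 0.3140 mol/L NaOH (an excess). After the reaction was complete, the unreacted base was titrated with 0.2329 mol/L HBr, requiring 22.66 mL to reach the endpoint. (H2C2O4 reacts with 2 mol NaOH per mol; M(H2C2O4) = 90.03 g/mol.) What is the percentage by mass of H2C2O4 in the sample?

Total n(NaOH) added = 0.3140 x 0.05643 = 0.01772 mol.
n(HBr) used = 0.2329 x 0.02266 = 0.005278 mol, which equals the excess n(NaOH).
So n(NaOH) consumed by the sample = 0.01772 - 0.005278 = 0.01244 mol.
n(H2C2O4) = 0.01244 / 2 = 0.006221 mol.
mass H2C2O4 = 0.006221 x 90.03 = 0.5601 g, so %H2C2O4 = 0.5601/0.9674 x 100 = 57.9%.

57.9%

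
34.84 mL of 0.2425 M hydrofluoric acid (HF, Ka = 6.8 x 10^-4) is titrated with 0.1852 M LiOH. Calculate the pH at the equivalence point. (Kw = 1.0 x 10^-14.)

n(HF) = 0.2425 x 0.03484 = 0.008449 mol; V(LiOH) at equivalence = 0.008449/0.1852 = 0.04562 L.
At equivalence all the acid is converted to F-; total volume = 0.03484 + 0.04562 = 0.08046 L, so [F-] = 0.008449/0.08046 = 0.1050 M.
Kb = Kw/Ka = 1.0e-14 / 6.8 x 10^-4 = 1.47e-11.
[OH^-] = sqrt(Kb x [F-]) = sqrt(1.47e-11 x 0.1050) = 1.24e-6 M.
pOH = 5.91, so pH = 14.00 - 5.91 = 8.09.

8.09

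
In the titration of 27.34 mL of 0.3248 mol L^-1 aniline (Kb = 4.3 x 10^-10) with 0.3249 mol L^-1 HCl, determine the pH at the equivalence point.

2.71

n(C6H5NH2) = 0.3248 x 0.02734 = 0.008880 mol; V(HCl) at equivalence = 0.008880/0.3249 = 0.02733 L.
At equivalence the base is fully converted to C6H5NH3+; total volume = 0.05467 L, so [C6H5NH3+] = 0.008880/0.05467 = 0.1624 M.
Ka(C6H5NH3+) = Kw/Kb = 1.0e-14 / 4.3 x 10^-10 = 2.33e-5.
[H^+] = sqrt(Ka x [C6H5NH3+]) = sqrt(2.33e-5 x 0.1624) = 0.00194 M.
pH = -log(0.00194) = 2.71.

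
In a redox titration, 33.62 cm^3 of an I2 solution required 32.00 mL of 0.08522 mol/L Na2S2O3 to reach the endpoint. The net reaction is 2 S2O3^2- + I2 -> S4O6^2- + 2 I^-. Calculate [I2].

n(Na2S2O3) = 0.08522 x 0.03200 = 0.002727 mol.
From the balanced equation, 2 mol Na2S2O3 reacts with 1 mol I2, so n(I2) = 0.002727 x 1/2 = 0.001364 mol.
[I2] = 0.001364 / 0.03362 L = 0.0406 M.

0.0406 M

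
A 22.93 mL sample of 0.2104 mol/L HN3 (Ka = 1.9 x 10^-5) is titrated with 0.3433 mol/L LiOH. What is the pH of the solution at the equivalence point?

n(HN3) = 0.2104 x 0.02293 = 0.004824 mol; V(LiOH) at equivalence = 0.004824/0.3433 = 0.01405 L.
At equivalence all the acid is converted to N3-; total volume = 0.02293 + 0.01405 = 0.03698 L, so [N3-] = 0.004824/0.03698 = 0.1305 M.
Kb = Kw/Ka = 1.0e-14 / 1.9 x 10^-5 = 5.26e-10.
[OH^-] = sqrt(Kb x [N3-]) = sqrt(5.26e-10 x 0.1305) = 8.29e-6 M.
pOH = 5.08, so pH = 14.00 - 5.08 = 8.92.

8.92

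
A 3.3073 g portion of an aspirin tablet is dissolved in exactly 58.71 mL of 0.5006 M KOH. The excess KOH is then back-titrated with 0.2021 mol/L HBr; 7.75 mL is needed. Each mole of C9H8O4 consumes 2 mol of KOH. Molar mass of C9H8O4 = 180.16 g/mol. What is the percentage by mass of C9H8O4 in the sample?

75.8%

Total n(KOH) added = 0.5006 x 0.05871 = 0.02939 mol.
n(HBr) used = 0.2021 x 0.007750 = 0.001566 mol, which equals the excess n(KOH).
So n(KOH) consumed by the sample = 0.02939 - 0.001566 = 0.02782 mol.
n(C9H8O4) = 0.02782 / 2 = 0.01391 mol.
mass C9H8O4 = 0.01391 x 180.16 = 2.506 g, so %C9H8O4 = 2.506/3.3073 x 100 = 75.8%.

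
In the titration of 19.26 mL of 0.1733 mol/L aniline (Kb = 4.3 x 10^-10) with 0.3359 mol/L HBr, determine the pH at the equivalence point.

2.79

n(C6H5NH2) = 0.1733 x 0.01926 = 0.003338 mol; V(HBr) at equivalence = 0.003338/0.3359 = 0.009937 L.
At equivalence the base is fully converted to C6H5NH3+; total volume = 0.02920 L, so [C6H5NH3+] = 0.003338/0.02920 = 0.1143 M.
Ka(C6H5NH3+) = Kw/Kb = 1.0e-14 / 4.3 x 10^-10 = 2.33e-5.
[H^+] = sqrt(Ka x [C6H5NH3+]) = sqrt(2.33e-5 x 0.1143) = 0.00163 M.
pH = -log(0.00163) = 2.79.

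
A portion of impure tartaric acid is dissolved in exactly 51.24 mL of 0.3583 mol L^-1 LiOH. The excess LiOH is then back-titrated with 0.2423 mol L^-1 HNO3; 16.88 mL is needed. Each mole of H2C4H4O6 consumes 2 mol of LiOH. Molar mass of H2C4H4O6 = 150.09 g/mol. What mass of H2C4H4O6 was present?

Total n(LiOH) added = 0.3583 x 0.05124 = 0.01836 mol.
n(HNO3) used = 0.2423 x 0.01688 = 0.004090 mol, which equals the excess n(LiOH).
So n(LiOH) consumed by the sample = 0.01836 - 0.004090 = 0.01427 mol.
n(H2C4H4O6) = 0.01427 / 2 = 0.007135 mol.
mass = 0.007135 mol x 150.09 g/mol = 1.07 g.

1.07 g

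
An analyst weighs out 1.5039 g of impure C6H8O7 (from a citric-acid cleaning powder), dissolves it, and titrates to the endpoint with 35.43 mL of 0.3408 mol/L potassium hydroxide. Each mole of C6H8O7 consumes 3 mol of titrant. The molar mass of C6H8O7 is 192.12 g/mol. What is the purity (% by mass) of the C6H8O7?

n(KOH) = 0.3408 x 0.03543 = 0.01207 mol.
n(C6H8O7) = 0.01207 / 3 = 0.004025 mol.
mass of C6H8O7 = 0.004025 x 192.12 = 0.7733 g.
% purity = 0.7733 / 1.5039 x 100 = 51.4%.

51.4%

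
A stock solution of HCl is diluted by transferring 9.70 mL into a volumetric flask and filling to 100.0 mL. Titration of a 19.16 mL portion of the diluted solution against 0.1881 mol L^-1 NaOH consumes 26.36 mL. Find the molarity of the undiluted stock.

n(NaOH) = 0.1881 x 0.02636 = 0.004958 mol.
n(HCl) in the aliquot = 0.004958 mol.
[diluted HCl] = 0.004958 / 0.01916 = 0.2588 M.
Dilution factor = 100.0/9.700 = 10.31, so [stock] = 0.2588 x 10.31 = 2.67 M.

2.67 M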